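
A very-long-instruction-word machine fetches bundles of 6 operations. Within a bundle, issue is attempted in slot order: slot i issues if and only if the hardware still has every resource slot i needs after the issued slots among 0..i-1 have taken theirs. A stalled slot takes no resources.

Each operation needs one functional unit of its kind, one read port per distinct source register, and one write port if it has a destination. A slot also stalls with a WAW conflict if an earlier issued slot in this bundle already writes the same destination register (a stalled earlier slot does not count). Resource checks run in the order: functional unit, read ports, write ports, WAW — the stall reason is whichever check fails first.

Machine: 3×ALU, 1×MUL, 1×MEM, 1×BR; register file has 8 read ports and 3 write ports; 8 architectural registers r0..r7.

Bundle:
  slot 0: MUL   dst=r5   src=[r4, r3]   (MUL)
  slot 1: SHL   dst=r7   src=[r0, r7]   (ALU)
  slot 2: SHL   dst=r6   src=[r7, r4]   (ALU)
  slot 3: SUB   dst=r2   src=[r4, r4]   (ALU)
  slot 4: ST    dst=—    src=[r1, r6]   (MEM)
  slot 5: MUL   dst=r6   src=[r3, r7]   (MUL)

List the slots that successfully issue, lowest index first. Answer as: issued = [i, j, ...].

issued = [0, 1, 2, 4]

[0] MUL needs rd=2 wr=1: ok; after: ALU=3 MUL=0 MEM=1 BR=1, R=6, W=2
[1] ALU needs rd=2 wr=1: ok; after: ALU=2 MUL=0 MEM=1 BR=1, R=4, W=1
[2] ALU needs rd=2 wr=1: ok; after: ALU=1 MUL=0 MEM=1 BR=1, R=2, W=0
[3] ALU needs rd=1 wr=1: WR_PORT; after: ALU=1 MUL=0 MEM=1 BR=1, R=2, W=0
[4] MEM needs rd=2 wr=0: ok; after: ALU=1 MUL=0 MEM=0 BR=1, R=0, W=0
[5] MUL needs rd=2 wr=1: FU; after: ALU=1 MUL=0 MEM=0 BR=1, R=0, W=0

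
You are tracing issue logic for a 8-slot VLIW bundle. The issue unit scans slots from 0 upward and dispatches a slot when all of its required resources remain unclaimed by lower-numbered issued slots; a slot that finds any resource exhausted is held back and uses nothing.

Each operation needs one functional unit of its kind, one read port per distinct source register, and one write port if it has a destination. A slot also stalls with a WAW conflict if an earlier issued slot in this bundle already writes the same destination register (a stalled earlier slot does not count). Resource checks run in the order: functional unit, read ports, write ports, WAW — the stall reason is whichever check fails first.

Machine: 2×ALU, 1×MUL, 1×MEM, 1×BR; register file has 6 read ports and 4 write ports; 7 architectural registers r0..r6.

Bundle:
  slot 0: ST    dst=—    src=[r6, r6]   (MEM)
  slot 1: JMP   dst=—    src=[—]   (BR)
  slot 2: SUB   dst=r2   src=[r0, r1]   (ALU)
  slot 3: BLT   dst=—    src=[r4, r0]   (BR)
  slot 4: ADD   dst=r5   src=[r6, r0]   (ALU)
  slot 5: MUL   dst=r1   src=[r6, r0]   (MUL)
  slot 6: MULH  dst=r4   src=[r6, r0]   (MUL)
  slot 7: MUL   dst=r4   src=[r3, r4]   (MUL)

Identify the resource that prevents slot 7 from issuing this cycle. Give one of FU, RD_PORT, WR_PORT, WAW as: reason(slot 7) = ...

  0. MEM ⇒ go  {2A/1Mu/0Ld/1B | 5r 4w}
  1. BR ⇒ go  {2A/1Mu/0Ld/0B | 5r 4w}
  2. ALU→r2 ⇒ go  {1A/1Mu/0Ld/0B | 3r 3w}
  3. BR ⇒ no(FU)  {1A/1Mu/0Ld/0B | 3r 3w}
  4. ALU→r5 ⇒ go  {0A/1Mu/0Ld/0B | 1r 2w}
  5. MUL→r1 ⇒ no(RD_PORT)  {0A/1Mu/0Ld/0B | 1r 2w}
  6. MUL→r4 ⇒ no(RD_PORT)  {0A/1Mu/0Ld/0B | 1r 2w}
  7. MUL→r4 ⇒ no(RD_PORT)  {0A/1Mu/0Ld/0B | 1r 2w}

reason(slot 7) = RD_PORT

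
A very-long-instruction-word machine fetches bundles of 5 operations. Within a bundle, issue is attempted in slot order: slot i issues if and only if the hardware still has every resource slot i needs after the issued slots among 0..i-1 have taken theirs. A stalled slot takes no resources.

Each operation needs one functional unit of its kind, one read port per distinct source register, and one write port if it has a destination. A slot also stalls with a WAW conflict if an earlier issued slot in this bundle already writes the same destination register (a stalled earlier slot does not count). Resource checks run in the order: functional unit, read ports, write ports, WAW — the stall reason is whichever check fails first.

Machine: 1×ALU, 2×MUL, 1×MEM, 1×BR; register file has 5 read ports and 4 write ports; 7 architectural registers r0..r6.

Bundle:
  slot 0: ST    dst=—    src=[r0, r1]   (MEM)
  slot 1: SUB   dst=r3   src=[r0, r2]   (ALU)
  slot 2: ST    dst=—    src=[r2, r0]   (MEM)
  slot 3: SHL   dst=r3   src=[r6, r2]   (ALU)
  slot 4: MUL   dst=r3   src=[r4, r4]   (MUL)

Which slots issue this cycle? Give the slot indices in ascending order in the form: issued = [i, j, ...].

[0] MEM needs rd=2 wr=0: ok; after: ALU=1 MUL=2 MEM=0 BR=1, R=3, W=4
[1] ALU needs rd=2 wr=1: ok; after: ALU=0 MUL=2 MEM=0 BR=1, R=1, W=3
[2] MEM needs rd=2 wr=0: FU; after: ALU=0 MUL=2 MEM=0 BR=1, R=1, W=3
[3] ALU needs rd=2 wr=1: FU; after: ALU=0 MUL=2 MEM=0 BR=1, R=1, W=3
[4] MUL needs rd=1 wr=1: WAW; after: ALU=0 MUL=2 MEM=0 BR=1, R=1, W=3

issued = [0, 1]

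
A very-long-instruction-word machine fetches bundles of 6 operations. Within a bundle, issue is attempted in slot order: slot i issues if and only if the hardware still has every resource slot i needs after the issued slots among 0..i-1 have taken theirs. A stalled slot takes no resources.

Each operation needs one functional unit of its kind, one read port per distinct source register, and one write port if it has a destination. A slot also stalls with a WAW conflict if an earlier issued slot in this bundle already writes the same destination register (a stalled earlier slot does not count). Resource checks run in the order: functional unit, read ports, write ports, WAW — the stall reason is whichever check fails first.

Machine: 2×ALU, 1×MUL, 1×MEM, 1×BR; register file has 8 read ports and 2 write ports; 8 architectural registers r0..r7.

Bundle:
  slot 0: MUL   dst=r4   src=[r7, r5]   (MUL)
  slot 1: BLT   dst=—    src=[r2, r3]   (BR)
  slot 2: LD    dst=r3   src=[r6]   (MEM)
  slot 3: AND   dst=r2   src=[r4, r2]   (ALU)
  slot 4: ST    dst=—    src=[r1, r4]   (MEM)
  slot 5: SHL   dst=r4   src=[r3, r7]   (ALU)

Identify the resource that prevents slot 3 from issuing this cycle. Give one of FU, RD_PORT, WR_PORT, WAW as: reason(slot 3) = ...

reason(slot 3) = WR_PORT

  0. MUL→r4 ⇒ go  {2A/0Mu/1Ld/1B | 6r 1w}
  1. BR ⇒ go  {2A/0Mu/1Ld/0B | 4r 1w}
  2. MEM→r3 ⇒ go  {2A/0Mu/0Ld/0B | 3r 0w}
  3. ALU→r2 ⇒ no(WR_PORT)  {2A/0Mu/0Ld/0B | 3r 0w}
  4. MEM ⇒ no(FU)  {2A/0Mu/0Ld/0B | 3r 0w}
  5. ALU→r4 ⇒ no(WR_PORT)  {2A/0Mu/0Ld/0B | 3r 0w}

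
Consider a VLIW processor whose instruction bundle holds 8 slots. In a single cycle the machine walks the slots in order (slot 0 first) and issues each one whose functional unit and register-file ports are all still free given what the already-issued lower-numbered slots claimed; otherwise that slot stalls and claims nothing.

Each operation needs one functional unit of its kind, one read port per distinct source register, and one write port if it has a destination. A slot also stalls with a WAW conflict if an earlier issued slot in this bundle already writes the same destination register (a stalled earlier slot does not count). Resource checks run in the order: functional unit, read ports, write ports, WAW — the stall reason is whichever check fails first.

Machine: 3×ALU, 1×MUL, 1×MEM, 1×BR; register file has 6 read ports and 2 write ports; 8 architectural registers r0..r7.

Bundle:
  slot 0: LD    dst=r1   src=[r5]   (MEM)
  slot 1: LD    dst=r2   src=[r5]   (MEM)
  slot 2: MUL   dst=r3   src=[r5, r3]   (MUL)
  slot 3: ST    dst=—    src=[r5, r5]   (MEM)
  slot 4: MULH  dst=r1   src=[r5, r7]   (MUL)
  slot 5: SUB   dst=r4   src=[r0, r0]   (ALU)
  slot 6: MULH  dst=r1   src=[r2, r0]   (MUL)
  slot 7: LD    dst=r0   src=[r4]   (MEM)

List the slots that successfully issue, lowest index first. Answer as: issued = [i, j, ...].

issued = [0, 2]

  0. MEM→r1 ⇒ go  {3A/1Mu/0Ld/1B | 5r 1w}
  1. MEM→r2 ⇒ no(FU)  {3A/1Mu/0Ld/1B | 5r 1w}
  2. MUL→r3 ⇒ go  {3A/0Mu/0Ld/1B | 3r 0w}
  3. MEM ⇒ no(FU)  {3A/0Mu/0Ld/1B | 3r 0w}
  4. MUL→r1 ⇒ no(FU)  {3A/0Mu/0Ld/1B | 3r 0w}
  5. ALU→r4 ⇒ no(WR_PORT)  {3A/0Mu/0Ld/1B | 3r 0w}
  6. MUL→r1 ⇒ no(FU)  {3A/0Mu/0Ld/1B | 3r 0w}
  7. MEM→r0 ⇒ no(FU)  {3A/0Mu/0Ld/1B | 3r 0w}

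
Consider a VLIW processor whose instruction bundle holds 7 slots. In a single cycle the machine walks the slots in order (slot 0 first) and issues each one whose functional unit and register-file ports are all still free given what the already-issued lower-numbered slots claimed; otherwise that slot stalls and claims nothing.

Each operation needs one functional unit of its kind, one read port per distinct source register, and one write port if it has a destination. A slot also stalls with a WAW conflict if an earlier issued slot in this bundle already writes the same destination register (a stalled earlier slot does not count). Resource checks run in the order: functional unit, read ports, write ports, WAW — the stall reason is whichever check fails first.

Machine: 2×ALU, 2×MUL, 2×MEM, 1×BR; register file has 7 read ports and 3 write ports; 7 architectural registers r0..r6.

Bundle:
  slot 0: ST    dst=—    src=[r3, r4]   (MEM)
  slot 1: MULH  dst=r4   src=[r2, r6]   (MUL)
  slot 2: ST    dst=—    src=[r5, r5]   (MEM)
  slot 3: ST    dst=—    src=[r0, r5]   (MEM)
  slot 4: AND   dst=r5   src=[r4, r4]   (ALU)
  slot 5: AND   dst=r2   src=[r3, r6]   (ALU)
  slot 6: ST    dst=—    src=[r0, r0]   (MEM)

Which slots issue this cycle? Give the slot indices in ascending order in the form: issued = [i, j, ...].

issued = [0, 1, 2, 4]

#0 MEM src=r3,r4 dispatched  <A:2 Mu:2 Ld:1 B:1 rd:5 wr:3>
#1 MUL src=r2,r6 dispatched  <A:2 Mu:1 Ld:1 B:1 rd:3 wr:2>
#2 MEM src=r5,r5 dispatched  <A:2 Mu:1 Ld:0 B:1 rd:2 wr:2>
#3 MEM src=r0,r5 held:FU  <A:2 Mu:1 Ld:0 B:1 rd:2 wr:2>
#4 ALU src=r4,r4 dispatched  <A:1 Mu:1 Ld:0 B:1 rd:1 wr:1>
#5 ALU src=r3,r6 held:RD_PORT  <A:1 Mu:1 Ld:0 B:1 rd:1 wr:1>
#6 MEM src=r0,r0 held:FU  <A:1 Mu:1 Ld:0 B:1 rd:1 wr:1>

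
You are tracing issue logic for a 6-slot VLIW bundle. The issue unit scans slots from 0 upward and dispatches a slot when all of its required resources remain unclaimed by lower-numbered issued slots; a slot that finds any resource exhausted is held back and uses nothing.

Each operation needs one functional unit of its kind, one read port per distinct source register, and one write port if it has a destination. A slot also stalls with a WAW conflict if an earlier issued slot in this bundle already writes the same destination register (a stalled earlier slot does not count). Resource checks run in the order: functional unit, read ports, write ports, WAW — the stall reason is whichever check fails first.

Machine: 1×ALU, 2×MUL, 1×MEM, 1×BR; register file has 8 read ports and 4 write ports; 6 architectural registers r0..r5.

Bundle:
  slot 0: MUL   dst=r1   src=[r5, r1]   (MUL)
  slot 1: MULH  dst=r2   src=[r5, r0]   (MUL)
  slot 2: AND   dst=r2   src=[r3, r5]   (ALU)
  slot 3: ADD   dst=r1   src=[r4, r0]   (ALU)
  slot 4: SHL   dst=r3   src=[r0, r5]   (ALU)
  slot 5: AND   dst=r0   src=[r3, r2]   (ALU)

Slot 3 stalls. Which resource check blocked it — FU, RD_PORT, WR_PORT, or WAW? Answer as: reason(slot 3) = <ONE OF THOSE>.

reason(slot 3) = WAW

[0] MUL needs rd=2 wr=1: ok; after: ALU=1 MUL=1 MEM=1 BR=1, R=6, W=3
[1] MUL needs rd=2 wr=1: ok; after: ALU=1 MUL=0 MEM=1 BR=1, R=4, W=2
[2] ALU needs rd=2 wr=1: WAW; after: ALU=1 MUL=0 MEM=1 BR=1, R=4, W=2
[3] ALU needs rd=2 wr=1: WAW; after: ALU=1 MUL=0 MEM=1 BR=1, R=4, W=2
[4] ALU needs rd=2 wr=1: ok; after: ALU=0 MUL=0 MEM=1 BR=1, R=2, W=1
[5] ALU needs rd=2 wr=1: FU; after: ALU=0 MUL=0 MEM=1 BR=1, R=2, W=1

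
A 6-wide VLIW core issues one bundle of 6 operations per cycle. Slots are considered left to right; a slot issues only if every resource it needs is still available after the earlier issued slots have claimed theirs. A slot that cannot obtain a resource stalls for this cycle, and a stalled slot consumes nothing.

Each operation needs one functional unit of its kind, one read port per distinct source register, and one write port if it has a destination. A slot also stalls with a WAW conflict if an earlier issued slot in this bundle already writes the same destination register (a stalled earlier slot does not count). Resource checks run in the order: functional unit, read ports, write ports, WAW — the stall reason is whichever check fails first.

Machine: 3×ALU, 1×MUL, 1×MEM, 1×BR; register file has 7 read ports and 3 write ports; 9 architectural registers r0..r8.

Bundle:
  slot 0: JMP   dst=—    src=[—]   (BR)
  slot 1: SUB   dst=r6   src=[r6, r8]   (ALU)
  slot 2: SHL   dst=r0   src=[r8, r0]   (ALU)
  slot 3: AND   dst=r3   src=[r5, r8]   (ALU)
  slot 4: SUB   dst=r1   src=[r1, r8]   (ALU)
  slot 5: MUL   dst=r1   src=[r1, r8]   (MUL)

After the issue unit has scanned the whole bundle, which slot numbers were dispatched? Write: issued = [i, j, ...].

slot 0 (BR): ISSUE — free A3,Mu1,Ld1,B0 rp7 wp3
slot 1 (ALU): ISSUE — free A2,Mu1,Ld1,B0 rp5 wp2
slot 2 (ALU): ISSUE — free A1,Mu1,Ld1,B0 rp3 wp1
slot 3 (ALU): ISSUE — free A0,Mu1,Ld1,B0 rp1 wp0
slot 4 (ALU): stall FU — free A0,Mu1,Ld1,B0 rp1 wp0
slot 5 (MUL): stall RD_PORT — free A0,Mu1,Ld1,B0 rp1 wp0

issued = [0, 1, 2, 3]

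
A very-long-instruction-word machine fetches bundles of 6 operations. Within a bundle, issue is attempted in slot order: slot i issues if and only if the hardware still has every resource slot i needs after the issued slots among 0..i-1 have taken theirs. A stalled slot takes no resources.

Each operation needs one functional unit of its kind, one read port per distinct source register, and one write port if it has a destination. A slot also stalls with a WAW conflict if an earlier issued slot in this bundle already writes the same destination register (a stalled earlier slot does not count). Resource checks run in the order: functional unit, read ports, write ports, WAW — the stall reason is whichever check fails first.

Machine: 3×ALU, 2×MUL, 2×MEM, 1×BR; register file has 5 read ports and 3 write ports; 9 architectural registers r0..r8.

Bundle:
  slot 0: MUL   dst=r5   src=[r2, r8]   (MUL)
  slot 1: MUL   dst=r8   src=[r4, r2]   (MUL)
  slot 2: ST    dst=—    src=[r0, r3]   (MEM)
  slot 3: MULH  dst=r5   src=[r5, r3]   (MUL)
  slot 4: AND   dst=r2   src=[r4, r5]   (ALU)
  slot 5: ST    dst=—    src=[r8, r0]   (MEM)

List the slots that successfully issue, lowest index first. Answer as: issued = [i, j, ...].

  0. MUL→r5 ⇒ go  {3A/1Mu/2Ld/1B | 3r 2w}
  1. MUL→r8 ⇒ go  {3A/0Mu/2Ld/1B | 1r 1w}
  2. MEM ⇒ no(RD_PORT)  {3A/0Mu/2Ld/1B | 1r 1w}
  3. MUL→r5 ⇒ no(FU)  {3A/0Mu/2Ld/1B | 1r 1w}
  4. ALU→r2 ⇒ no(RD_PORT)  {3A/0Mu/2Ld/1B | 1r 1w}
  5. MEM ⇒ no(RD_PORT)  {3A/0Mu/2Ld/1B | 1r 1w}

issued = [0, 1]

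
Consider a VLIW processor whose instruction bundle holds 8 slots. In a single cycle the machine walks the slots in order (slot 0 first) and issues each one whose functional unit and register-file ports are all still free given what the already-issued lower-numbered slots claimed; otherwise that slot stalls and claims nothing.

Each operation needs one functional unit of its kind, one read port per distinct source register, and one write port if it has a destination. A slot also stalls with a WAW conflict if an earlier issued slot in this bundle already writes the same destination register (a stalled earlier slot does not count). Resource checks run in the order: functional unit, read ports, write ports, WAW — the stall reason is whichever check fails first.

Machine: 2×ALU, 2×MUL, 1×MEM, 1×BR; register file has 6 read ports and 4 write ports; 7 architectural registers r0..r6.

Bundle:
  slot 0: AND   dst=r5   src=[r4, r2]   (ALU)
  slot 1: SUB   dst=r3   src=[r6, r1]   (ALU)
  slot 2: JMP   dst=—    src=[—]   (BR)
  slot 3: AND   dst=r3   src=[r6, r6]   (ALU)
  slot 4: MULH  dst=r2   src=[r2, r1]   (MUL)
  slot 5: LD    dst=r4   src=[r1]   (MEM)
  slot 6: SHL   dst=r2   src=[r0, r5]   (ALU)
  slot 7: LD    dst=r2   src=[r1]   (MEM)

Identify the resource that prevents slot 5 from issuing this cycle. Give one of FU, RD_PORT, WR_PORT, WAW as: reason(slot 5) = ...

reason(slot 5) = RD_PORT

  0. ALU→r5 ⇒ go  {1A/2Mu/1Ld/1B | 4r 3w}
  1. ALU→r3 ⇒ go  {0A/2Mu/1Ld/1B | 2r 2w}
  2. BR ⇒ go  {0A/2Mu/1Ld/0B | 2r 2w}
  3. ALU→r3 ⇒ no(FU)  {0A/2Mu/1Ld/0B | 2r 2w}
  4. MUL→r2 ⇒ go  {0A/1Mu/1Ld/0B | 0r 1w}
  5. MEM→r4 ⇒ no(RD_PORT)  {0A/1Mu/1Ld/0B | 0r 1w}
  6. ALU→r2 ⇒ no(FU)  {0A/1Mu/1Ld/0B | 0r 1w}
  7. MEM→r2 ⇒ no(RD_PORT)  {0A/1Mu/1Ld/0B | 0r 1w}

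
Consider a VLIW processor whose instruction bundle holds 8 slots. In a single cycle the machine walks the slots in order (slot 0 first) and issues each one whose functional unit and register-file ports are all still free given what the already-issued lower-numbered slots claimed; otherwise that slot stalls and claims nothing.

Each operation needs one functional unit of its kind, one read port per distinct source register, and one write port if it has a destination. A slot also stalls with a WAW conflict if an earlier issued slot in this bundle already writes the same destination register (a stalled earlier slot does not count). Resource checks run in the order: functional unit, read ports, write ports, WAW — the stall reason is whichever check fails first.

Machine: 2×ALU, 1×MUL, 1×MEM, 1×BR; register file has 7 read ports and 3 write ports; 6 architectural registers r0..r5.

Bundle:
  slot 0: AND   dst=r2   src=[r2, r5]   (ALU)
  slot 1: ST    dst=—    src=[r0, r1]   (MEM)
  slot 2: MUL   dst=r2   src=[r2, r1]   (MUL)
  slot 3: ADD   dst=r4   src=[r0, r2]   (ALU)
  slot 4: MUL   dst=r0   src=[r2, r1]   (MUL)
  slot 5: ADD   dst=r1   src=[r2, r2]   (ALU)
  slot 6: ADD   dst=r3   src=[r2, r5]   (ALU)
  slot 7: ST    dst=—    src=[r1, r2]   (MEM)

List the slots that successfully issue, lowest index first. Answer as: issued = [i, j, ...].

issued = [0, 1, 3]

slot 0 (ALU): ISSUE — free A1,Mu1,Ld1,B1 rp5 wp2
slot 1 (MEM): ISSUE — free A1,Mu1,Ld0,B1 rp3 wp2
slot 2 (MUL): stall WAW — free A1,Mu1,Ld0,B1 rp3 wp2
slot 3 (ALU): ISSUE — free A0,Mu1,Ld0,B1 rp1 wp1
slot 4 (MUL): stall RD_PORT — free A0,Mu1,Ld0,B1 rp1 wp1
slot 5 (ALU): stall FU — free A0,Mu1,Ld0,B1 rp1 wp1
slot 6 (ALU): stall FU — free A0,Mu1,Ld0,B1 rp1 wp1
slot 7 (MEM): stall FU — free A0,Mu1,Ld0,B1 rp1 wp1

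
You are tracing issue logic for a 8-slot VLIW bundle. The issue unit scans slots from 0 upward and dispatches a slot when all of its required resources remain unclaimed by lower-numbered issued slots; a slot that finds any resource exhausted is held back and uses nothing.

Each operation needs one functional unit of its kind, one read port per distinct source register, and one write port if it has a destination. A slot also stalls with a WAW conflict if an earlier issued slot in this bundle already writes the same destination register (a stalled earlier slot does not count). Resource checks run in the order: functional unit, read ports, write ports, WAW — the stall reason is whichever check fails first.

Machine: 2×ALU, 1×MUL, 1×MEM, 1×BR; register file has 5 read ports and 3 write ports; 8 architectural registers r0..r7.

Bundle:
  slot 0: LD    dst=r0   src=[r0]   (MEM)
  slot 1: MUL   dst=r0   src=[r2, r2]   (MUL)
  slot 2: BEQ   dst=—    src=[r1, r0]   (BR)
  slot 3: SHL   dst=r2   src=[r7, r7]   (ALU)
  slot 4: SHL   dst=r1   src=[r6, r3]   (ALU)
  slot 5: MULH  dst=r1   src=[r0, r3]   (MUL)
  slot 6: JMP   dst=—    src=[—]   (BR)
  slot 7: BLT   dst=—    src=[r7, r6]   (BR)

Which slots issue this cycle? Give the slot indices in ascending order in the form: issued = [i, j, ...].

(0) want 1×MEM +1rd +1wr — yes → AL2|MU1|ME0|BR1|rd4|wr2
(1) want 1×MUL +1rd +1wr — WAW → AL2|MU1|ME0|BR1|rd4|wr2
(2) want 1×BR +2rd +0wr — yes → AL2|MU1|ME0|BR0|rd2|wr2
(3) want 1×ALU +1rd +1wr — yes → AL1|MU1|ME0|BR0|rd1|wr1
(4) want 1×ALU +2rd +1wr — RD_PORT → AL1|MU1|ME0|BR0|rd1|wr1
(5) want 1×MUL +2rd +1wr — RD_PORT → AL1|MU1|ME0|BR0|rd1|wr1
(6) want 1×BR +0rd +0wr — FU → AL1|MU1|ME0|BR0|rd1|wr1
(7) want 1×BR +2rd +0wr — FU → AL1|MU1|ME0|BR0|rd1|wr1

issued = [0, 2, 3]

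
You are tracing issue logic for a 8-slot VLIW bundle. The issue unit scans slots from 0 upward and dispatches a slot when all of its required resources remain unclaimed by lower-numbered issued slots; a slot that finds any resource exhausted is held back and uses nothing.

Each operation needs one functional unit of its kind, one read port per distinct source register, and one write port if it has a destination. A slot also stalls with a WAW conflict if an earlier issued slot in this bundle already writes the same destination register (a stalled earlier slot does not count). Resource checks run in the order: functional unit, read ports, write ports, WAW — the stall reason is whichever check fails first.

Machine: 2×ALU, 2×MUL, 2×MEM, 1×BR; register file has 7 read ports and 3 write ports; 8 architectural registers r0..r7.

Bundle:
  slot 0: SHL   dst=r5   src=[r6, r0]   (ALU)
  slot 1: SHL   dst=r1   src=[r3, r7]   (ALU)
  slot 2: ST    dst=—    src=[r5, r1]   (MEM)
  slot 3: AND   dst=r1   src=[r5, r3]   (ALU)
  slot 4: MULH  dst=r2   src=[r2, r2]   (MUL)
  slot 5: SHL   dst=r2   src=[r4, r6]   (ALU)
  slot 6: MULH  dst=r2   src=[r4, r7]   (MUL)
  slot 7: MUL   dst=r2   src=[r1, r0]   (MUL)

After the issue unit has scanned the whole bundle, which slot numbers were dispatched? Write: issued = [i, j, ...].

issued = [0, 1, 2, 4]

[0] ALU needs rd=2 wr=1: ok; after: ALU=1 MUL=2 MEM=2 BR=1, R=5, W=2
[1] ALU needs rd=2 wr=1: ok; after: ALU=0 MUL=2 MEM=2 BR=1, R=3, W=1
[2] MEM needs rd=2 wr=0: ok; after: ALU=0 MUL=2 MEM=1 BR=1, R=1, W=1
[3] ALU needs rd=2 wr=1: FU; after: ALU=0 MUL=2 MEM=1 BR=1, R=1, W=1
[4] MUL needs rd=1 wr=1: ok; after: ALU=0 MUL=1 MEM=1 BR=1, R=0, W=0
[5] ALU needs rd=2 wr=1: FU; after: ALU=0 MUL=1 MEM=1 BR=1, R=0, W=0
[6] MUL needs rd=2 wr=1: RD_PORT; after: ALU=0 MUL=1 MEM=1 BR=1, R=0, W=0
[7] MUL needs rd=2 wr=1: RD_PORT; after: ALU=0 MUL=1 MEM=1 BR=1, R=0, W=0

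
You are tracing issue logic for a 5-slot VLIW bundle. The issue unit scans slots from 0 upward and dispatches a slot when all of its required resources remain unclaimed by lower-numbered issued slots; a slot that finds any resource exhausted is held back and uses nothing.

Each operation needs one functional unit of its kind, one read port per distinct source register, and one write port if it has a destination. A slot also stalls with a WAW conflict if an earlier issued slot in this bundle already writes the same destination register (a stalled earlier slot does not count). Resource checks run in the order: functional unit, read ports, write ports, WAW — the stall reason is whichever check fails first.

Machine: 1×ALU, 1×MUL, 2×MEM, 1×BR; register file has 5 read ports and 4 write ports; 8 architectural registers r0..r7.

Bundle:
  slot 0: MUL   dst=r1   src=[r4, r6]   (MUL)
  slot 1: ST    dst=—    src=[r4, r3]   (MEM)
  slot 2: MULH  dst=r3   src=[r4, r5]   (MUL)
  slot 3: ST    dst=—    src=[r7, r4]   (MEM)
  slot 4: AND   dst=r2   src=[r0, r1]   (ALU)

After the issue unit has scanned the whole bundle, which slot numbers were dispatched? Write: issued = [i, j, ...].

issued = [0, 1]

#0 MUL src=r4,r6 dispatched  <A:1 Mu:0 Ld:2 B:1 rd:3 wr:3>
#1 MEM src=r4,r3 dispatched  <A:1 Mu:0 Ld:1 B:1 rd:1 wr:3>
#2 MUL src=r4,r5 held:FU  <A:1 Mu:0 Ld:1 B:1 rd:1 wr:3>
#3 MEM src=r7,r4 held:RD_PORT  <A:1 Mu:0 Ld:1 B:1 rd:1 wr:3>
#4 ALU src=r0,r1 held:RD_PORT  <A:1 Mu:0 Ld:1 B:1 rd:1 wr:3>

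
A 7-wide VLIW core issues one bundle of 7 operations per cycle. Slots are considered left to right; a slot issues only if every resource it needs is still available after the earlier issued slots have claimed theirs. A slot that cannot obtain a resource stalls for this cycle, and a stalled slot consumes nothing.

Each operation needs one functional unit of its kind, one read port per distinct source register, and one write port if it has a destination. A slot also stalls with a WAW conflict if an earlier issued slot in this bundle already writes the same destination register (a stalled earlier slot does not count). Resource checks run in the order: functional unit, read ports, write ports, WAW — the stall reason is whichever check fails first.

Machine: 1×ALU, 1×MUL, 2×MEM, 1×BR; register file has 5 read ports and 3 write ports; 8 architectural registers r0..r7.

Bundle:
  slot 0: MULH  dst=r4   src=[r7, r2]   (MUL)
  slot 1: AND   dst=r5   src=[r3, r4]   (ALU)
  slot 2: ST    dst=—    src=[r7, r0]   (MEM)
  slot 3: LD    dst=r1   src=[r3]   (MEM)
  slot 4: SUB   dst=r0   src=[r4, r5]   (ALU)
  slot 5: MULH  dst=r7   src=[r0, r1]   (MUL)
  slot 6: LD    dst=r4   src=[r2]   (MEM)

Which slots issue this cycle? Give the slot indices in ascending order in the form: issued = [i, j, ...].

issued = [0, 1, 3]

(0) want 1×MUL +2rd +1wr — yes → AL1|MU0|ME2|BR1|rd3|wr2
(1) want 1×ALU +2rd +1wr — yes → AL0|MU0|ME2|BR1|rd1|wr1
(2) want 1×MEM +2rd +0wr — RD_PORT → AL0|MU0|ME2|BR1|rd1|wr1
(3) want 1×MEM +1rd +1wr — yes → AL0|MU0|ME1|BR1|rd0|wr0
(4) want 1×ALU +2rd +1wr — FU → AL0|MU0|ME1|BR1|rd0|wr0
(5) want 1×MUL +2rd +1wr — FU → AL0|MU0|ME1|BR1|rd0|wr0
(6) want 1×MEM +1rd +1wr — RD_PORT → AL0|MU0|ME1|BR1|rd0|wr0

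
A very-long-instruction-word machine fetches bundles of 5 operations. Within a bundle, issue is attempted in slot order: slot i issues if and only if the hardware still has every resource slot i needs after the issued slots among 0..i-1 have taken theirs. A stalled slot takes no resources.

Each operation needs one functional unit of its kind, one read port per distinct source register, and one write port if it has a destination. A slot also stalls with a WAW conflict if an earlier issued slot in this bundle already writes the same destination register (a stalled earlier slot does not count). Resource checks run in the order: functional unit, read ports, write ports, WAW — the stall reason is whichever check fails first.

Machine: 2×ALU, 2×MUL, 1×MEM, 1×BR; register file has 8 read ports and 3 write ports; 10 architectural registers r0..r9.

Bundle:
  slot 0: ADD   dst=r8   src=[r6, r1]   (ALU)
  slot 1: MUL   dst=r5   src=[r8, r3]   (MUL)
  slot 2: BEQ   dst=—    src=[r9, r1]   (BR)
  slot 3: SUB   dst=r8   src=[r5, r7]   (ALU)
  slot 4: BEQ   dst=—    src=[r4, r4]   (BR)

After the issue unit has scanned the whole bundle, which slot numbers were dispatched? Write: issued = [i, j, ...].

issued = [0, 1, 2]

(0) want 1×ALU +2rd +1wr — yes → AL1|MU2|ME1|BR1|rd6|wr2
(1) want 1×MUL +2rd +1wr — yes → AL1|MU1|ME1|BR1|rd4|wr1
(2) want 1×BR +2rd +0wr — yes → AL1|MU1|ME1|BR0|rd2|wr1
(3) want 1×ALU +2rd +1wr — WAW → AL1|MU1|ME1|BR0|rd2|wr1
(4) want 1×BR +1rd +0wr — FU → AL1|MU1|ME1|BR0|rd2|wr1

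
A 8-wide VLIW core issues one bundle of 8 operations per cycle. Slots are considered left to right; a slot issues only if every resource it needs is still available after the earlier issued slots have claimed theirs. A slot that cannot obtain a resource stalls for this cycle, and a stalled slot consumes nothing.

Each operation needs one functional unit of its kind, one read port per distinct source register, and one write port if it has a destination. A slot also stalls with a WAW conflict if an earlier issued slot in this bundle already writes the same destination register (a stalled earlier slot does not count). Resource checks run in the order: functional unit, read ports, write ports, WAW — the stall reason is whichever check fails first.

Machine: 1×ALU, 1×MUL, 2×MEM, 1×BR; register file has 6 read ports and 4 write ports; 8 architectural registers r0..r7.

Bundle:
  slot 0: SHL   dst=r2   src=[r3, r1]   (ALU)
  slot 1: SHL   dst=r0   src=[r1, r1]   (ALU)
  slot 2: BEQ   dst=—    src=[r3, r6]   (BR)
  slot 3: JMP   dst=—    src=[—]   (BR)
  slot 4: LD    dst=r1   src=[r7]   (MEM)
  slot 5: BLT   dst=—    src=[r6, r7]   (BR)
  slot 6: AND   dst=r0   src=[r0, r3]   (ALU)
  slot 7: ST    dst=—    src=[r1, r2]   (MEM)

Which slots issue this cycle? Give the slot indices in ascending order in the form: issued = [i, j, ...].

issued = [0, 2, 4]

(0) want 1×ALU +2rd +1wr — yes → AL0|MU1|ME2|BR1|rd4|wr3
(1) want 1×ALU +1rd +1wr — FU → AL0|MU1|ME2|BR1|rd4|wr3
(2) want 1×BR +2rd +0wr — yes → AL0|MU1|ME2|BR0|rd2|wr3
(3) want 1×BR +0rd +0wr — FU → AL0|MU1|ME2|BR0|rd2|wr3
(4) want 1×MEM +1rd +1wr — yes → AL0|MU1|ME1|BR0|rd1|wr2
(5) want 1×BR +2rd +0wr — FU → AL0|MU1|ME1|BR0|rd1|wr2
(6) want 1×ALU +2rd +1wr — FU → AL0|MU1|ME1|BR0|rd1|wr2
(7) want 1×MEM +2rd +0wr — RD_PORT → AL0|MU1|ME1|BR0|rd1|wr2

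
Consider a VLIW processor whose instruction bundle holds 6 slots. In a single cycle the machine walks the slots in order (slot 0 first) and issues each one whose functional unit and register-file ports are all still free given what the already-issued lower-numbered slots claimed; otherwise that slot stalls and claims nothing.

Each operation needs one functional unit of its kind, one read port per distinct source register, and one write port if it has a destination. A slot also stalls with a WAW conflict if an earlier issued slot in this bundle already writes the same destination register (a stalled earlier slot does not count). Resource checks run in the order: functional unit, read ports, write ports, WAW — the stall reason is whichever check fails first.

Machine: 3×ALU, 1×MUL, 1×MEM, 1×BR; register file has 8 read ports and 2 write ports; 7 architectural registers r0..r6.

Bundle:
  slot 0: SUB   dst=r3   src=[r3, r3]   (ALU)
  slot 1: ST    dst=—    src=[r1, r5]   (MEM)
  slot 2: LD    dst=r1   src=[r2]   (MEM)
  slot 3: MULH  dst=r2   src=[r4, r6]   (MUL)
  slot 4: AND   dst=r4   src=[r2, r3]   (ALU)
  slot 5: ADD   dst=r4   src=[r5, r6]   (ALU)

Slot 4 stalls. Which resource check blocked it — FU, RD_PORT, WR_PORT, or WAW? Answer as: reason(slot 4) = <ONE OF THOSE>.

reason(slot 4) = WR_PORT

  0. ALU→r3 ⇒ go  {2A/1Mu/1Ld/1B | 7r 1w}
  1. MEM ⇒ go  {2A/1Mu/0Ld/1B | 5r 1w}
  2. MEM→r1 ⇒ no(FU)  {2A/1Mu/0Ld/1B | 5r 1w}
  3. MUL→r2 ⇒ go  {2A/0Mu/0Ld/1B | 3r 0w}
  4. ALU→r4 ⇒ no(WR_PORT)  {2A/0Mu/0Ld/1B | 3r 0w}
  5. ALU→r4 ⇒ no(WR_PORT)  {2A/0Mu/0Ld/1B | 3r 0w}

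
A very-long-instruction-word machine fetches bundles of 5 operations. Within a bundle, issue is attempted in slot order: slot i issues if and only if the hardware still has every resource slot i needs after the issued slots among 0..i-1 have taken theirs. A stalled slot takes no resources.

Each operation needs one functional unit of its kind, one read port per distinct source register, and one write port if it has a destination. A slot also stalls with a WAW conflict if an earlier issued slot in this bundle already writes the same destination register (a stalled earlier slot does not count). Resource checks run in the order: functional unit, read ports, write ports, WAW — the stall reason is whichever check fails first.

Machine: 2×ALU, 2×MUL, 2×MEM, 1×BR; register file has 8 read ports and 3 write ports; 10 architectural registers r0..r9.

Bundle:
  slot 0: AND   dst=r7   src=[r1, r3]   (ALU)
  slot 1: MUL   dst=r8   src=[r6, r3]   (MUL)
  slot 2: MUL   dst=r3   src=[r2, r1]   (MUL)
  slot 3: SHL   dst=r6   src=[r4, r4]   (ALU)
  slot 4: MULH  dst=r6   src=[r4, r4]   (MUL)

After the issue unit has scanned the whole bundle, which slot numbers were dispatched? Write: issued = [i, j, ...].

issued = [0, 1, 2]

#0 ALU src=r1,r3 dispatched  <A:1 Mu:2 Ld:2 B:1 rd:6 wr:2>
#1 MUL src=r6,r3 dispatched  <A:1 Mu:1 Ld:2 B:1 rd:4 wr:1>
#2 MUL src=r2,r1 dispatched  <A:1 Mu:0 Ld:2 B:1 rd:2 wr:0>
#3 ALU src=r4,r4 held:WR_PORT  <A:1 Mu:0 Ld:2 B:1 rd:2 wr:0>
#4 MUL src=r4,r4 held:FU  <A:1 Mu:0 Ld:2 B:1 rd:2 wr:0>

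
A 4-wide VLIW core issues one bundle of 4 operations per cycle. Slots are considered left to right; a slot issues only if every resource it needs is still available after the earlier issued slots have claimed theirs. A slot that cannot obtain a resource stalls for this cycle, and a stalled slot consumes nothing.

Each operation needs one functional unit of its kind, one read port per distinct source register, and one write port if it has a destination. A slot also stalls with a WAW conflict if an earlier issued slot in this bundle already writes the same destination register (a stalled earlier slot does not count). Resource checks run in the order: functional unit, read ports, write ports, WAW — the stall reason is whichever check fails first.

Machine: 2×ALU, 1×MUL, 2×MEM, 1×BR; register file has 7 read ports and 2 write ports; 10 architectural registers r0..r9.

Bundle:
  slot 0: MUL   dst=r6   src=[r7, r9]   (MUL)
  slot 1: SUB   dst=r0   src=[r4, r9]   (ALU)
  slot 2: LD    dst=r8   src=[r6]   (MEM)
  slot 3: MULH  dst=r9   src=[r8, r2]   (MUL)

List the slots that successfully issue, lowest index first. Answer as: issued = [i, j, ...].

slot 0 (MUL): ISSUE — free A2,Mu0,Ld2,B1 rp5 wp1
slot 1 (ALU): ISSUE — free A1,Mu0,Ld2,B1 rp3 wp0
slot 2 (MEM): stall WR_PORT — free A1,Mu0,Ld2,B1 rp3 wp0
slot 3 (MUL): stall FU — free A1,Mu0,Ld2,B1 rp3 wp0

issued = [0, 1]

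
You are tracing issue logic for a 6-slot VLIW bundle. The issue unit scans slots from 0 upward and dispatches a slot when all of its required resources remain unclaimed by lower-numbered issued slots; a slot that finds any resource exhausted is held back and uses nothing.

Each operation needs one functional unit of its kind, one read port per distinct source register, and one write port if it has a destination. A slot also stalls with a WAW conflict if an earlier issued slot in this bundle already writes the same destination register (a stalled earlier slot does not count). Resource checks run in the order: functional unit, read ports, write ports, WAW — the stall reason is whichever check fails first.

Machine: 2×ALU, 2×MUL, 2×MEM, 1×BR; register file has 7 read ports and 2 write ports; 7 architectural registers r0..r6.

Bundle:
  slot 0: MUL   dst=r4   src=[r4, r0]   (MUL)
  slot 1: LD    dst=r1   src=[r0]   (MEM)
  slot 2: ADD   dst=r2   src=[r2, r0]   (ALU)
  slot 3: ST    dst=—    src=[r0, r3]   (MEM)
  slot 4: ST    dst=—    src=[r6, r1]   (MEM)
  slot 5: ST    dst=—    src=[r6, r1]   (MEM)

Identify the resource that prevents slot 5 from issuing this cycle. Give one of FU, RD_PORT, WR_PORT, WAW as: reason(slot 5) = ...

[0] MUL needs rd=2 wr=1: ok; after: ALU=2 MUL=1 MEM=2 BR=1, R=5, W=1
[1] MEM needs rd=1 wr=1: ok; after: ALU=2 MUL=1 MEM=1 BR=1, R=4, W=0
[2] ALU needs rd=2 wr=1: WR_PORT; after: ALU=2 MUL=1 MEM=1 BR=1, R=4, W=0
[3] MEM needs rd=2 wr=0: ok; after: ALU=2 MUL=1 MEM=0 BR=1, R=2, W=0
[4] MEM needs rd=2 wr=0: FU; after: ALU=2 MUL=1 MEM=0 BR=1, R=2, W=0
[5] MEM needs rd=2 wr=0: FU; after: ALU=2 MUL=1 MEM=0 BR=1, R=2, W=0

reason(slot 5) = FU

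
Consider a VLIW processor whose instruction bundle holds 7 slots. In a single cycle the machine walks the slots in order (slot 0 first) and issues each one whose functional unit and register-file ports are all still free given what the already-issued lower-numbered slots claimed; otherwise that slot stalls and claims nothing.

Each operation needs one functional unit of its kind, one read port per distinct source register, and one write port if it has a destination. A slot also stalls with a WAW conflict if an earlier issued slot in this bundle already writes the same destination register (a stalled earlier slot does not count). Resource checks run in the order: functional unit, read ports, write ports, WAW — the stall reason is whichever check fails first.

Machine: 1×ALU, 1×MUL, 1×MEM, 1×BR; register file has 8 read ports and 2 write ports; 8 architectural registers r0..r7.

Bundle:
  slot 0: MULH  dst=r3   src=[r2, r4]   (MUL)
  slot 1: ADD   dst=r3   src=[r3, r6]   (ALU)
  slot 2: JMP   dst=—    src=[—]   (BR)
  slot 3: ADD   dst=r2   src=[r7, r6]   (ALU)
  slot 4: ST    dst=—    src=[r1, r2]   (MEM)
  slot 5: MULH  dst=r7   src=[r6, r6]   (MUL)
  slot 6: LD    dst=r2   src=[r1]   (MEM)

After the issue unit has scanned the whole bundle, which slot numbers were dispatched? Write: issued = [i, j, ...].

issued = [0, 2, 3, 4]

#0 MUL src=r2,r4 dispatched  <A:1 Mu:0 Ld:1 B:1 rd:6 wr:1>
#1 ALU src=r3,r6 held:WAW  <A:1 Mu:0 Ld:1 B:1 rd:6 wr:1>
#2 BR src=- dispatched  <A:1 Mu:0 Ld:1 B:0 rd:6 wr:1>
#3 ALU src=r7,r6 dispatched  <A:0 Mu:0 Ld:1 B:0 rd:4 wr:0>
#4 MEM src=r1,r2 dispatched  <A:0 Mu:0 Ld:0 B:0 rd:2 wr:0>
#5 MUL src=r6,r6 held:FU  <A:0 Mu:0 Ld:0 B:0 rd:2 wr:0>
#6 MEM src=r1 held:FU  <A:0 Mu:0 Ld:0 B:0 rd:2 wr:0>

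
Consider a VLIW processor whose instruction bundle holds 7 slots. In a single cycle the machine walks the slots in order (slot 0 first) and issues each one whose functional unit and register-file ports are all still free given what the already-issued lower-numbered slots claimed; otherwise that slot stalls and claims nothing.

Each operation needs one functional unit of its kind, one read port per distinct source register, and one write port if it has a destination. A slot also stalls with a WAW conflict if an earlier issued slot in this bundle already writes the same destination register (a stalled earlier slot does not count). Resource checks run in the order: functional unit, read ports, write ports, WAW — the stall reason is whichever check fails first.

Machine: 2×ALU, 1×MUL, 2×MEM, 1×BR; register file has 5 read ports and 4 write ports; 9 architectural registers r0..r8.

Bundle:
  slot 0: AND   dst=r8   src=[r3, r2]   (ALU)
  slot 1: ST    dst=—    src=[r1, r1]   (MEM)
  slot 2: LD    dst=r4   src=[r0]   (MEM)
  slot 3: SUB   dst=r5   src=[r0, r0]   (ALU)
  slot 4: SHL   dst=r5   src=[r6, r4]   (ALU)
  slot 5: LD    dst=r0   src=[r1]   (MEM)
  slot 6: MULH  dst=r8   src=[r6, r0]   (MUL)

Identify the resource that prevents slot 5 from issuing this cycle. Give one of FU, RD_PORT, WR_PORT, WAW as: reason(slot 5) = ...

  0. ALU→r8 ⇒ go  {1A/1Mu/2Ld/1B | 3r 3w}
  1. MEM ⇒ go  {1A/1Mu/1Ld/1B | 2r 3w}
  2. MEM→r4 ⇒ go  {1A/1Mu/0Ld/1B | 1r 2w}
  3. ALU→r5 ⇒ go  {0A/1Mu/0Ld/1B | 0r 1w}
  4. ALU→r5 ⇒ no(FU)  {0A/1Mu/0Ld/1B | 0r 1w}
  5. MEM→r0 ⇒ no(FU)  {0A/1Mu/0Ld/1B | 0r 1w}
  6. MUL→r8 ⇒ no(RD_PORT)  {0A/1Mu/0Ld/1B | 0r 1w}

reason(slot 5) = FU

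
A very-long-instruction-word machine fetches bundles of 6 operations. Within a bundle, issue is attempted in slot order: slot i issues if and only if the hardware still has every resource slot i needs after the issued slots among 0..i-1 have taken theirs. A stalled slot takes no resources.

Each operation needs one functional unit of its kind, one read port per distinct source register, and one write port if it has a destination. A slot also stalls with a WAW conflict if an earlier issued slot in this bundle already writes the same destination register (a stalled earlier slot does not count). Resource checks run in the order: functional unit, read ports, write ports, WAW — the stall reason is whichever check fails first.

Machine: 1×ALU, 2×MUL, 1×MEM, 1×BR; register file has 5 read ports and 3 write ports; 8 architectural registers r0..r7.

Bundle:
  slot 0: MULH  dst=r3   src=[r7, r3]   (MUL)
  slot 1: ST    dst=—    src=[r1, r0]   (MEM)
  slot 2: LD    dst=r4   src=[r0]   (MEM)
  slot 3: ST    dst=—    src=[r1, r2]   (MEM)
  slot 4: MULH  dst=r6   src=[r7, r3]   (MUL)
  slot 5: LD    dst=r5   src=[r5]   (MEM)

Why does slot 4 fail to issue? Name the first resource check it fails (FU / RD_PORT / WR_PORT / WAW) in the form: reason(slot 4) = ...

reason(slot 4) = RD_PORT

slot 0 (MUL): ISSUE — free A1,Mu1,Ld1,B1 rp3 wp2
slot 1 (MEM): ISSUE — free A1,Mu1,Ld0,B1 rp1 wp2
slot 2 (MEM): stall FU — free A1,Mu1,Ld0,B1 rp1 wp2
slot 3 (MEM): stall FU — free A1,Mu1,Ld0,B1 rp1 wp2
slot 4 (MUL): stall RD_PORT — free A1,Mu1,Ld0,B1 rp1 wp2
slot 5 (MEM): stall FU — free A1,Mu1,Ld0,B1 rp1 wp2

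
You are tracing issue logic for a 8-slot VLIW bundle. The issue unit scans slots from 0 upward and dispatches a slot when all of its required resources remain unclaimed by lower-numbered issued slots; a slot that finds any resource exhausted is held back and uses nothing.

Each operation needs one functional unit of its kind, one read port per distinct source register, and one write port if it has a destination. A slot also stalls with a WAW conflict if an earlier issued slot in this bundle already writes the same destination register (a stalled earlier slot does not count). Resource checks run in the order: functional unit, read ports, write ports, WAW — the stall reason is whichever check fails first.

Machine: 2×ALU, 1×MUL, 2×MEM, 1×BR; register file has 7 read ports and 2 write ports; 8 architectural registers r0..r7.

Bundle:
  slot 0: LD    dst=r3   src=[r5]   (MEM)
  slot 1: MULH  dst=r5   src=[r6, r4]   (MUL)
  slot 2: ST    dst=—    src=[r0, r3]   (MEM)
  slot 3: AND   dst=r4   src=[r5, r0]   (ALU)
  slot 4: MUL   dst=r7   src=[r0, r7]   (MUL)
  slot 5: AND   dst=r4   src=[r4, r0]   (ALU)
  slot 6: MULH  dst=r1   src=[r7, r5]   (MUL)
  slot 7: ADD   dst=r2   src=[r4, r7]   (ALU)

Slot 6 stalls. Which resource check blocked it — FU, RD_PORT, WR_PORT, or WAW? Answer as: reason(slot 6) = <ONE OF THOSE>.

reason(slot 6) = FU

(0) want 1×MEM +1rd +1wr — yes → AL2|MU1|ME1|BR1|rd6|wr1
(1) want 1×MUL +2rd +1wr — yes → AL2|MU0|ME1|BR1|rd4|wr0
(2) want 1×MEM +2rd +0wr — yes → AL2|MU0|ME0|BR1|rd2|wr0
(3) want 1×ALU +2rd +1wr — WR_PORT → AL2|MU0|ME0|BR1|rd2|wr0
(4) want 1×MUL +2rd +1wr — FU → AL2|MU0|ME0|BR1|rd2|wr0
(5) want 1×ALU +2rd +1wr — WR_PORT → AL2|MU0|ME0|BR1|rd2|wr0
(6) want 1×MUL +2rd +1wr — FU → AL2|MU0|ME0|BR1|rd2|wr0
(7) want 1×ALU +2rd +1wr — WR_PORT → AL2|MU0|ME0|BR1|rd2|wr0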